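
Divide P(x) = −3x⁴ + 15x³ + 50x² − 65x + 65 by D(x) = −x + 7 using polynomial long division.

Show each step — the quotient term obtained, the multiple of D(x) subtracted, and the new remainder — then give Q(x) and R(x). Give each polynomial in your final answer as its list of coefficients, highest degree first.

Q = [3, 6, -8, 9]; R = [2]

Step 1: lead(−3x⁴ + 15x³ + 50x² − 65x + 65) ÷ lead(D) = −3x⁴ ÷ −x = 3x³. Subtract (3x³)·D = −3x⁴ + 21x³. Remainder: −6x³ + 50x² − 65x + 65.
Step 2: lead(−6x³ + 50x² − 65x + 65) ÷ lead(D) = −6x³ ÷ −x = 6x². Subtract (6x²)·D = −6x³ + 42x². Remainder: 8x² − 65x + 65.
Step 3: lead(8x² − 65x + 65) ÷ lead(D) = 8x² ÷ −x = −8x. Subtract (−8x)·D = 8x² − 56x. Remainder: −9x + 65.
Step 4: lead(−9x + 65) ÷ lead(D) = −9x ÷ −x = 9. Subtract (9)·D = −9x + 63. Remainder: 2.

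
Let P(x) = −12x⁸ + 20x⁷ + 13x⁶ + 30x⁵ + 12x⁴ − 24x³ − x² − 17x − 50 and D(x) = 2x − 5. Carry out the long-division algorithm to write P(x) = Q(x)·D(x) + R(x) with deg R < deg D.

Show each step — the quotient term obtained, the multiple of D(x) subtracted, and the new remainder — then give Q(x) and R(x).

Step 1: lead(−12x⁸ + 20x⁷ + 13x⁶ + 30x⁵ + 12x⁴ − 24x³ − x² − 17x − 50) ÷ lead(D) = −12x⁸ ÷ 2x = −6x⁷. Subtract (−6x⁷)·D = −12x⁸ + 30x⁷. Remainder: −10x⁷ + 13x⁶ + 30x⁵ + 12x⁴ − 24x³ − x² − 17x − 50.
Step 2: lead(−10x⁷ + 13x⁶ + 30x⁵ + 12x⁴ − 24x³ − x² − 17x − 50) ÷ lead(D) = −10x⁷ ÷ 2x = −5x⁶. Subtract (−5x⁶)·D = −10x⁷ + 25x⁶. Remainder: −12x⁶ + 30x⁵ + 12x⁴ − 24x³ − x² − 17x − 50.
Step 3: lead(−12x⁶ + 30x⁵ + 12x⁴ − 24x³ − x² − 17x − 50) ÷ lead(D) = −12x⁶ ÷ 2x = −6x⁵. Subtract (−6x⁵)·D = −12x⁶ + 30x⁵. Remainder: 12x⁴ − 24x³ − x² − 17x − 50.
Step 4: lead(12x⁴ − 24x³ − x² − 17x − 50) ÷ lead(D) = 12x⁴ ÷ 2x = 6x³. Subtract (6x³)·D = 12x⁴ − 30x³. Remainder: 6x³ − x² − 17x − 50.
Step 5: lead(6x³ − x² − 17x − 50) ÷ lead(D) = 6x³ ÷ 2x = 3x². Subtract (3x²)·D = 6x³ − 15x². Remainder: 14x² − 17x − 50.
Step 6: lead(14x² − 17x − 50) ÷ lead(D) = 14x² ÷ 2x = 7x. Subtract (7x)·D = 14x² − 35x. Remainder: 18x − 50.
Step 7: lead(18x − 50) ÷ lead(D) = 18x ÷ 2x = 9. Subtract (9)·D = 18x − 45. Remainder: −5.

Q(x) = −6x⁷ − 5x⁶ − 6x⁵ + 6x³ + 3x² + 7x + 9; R(x) = −5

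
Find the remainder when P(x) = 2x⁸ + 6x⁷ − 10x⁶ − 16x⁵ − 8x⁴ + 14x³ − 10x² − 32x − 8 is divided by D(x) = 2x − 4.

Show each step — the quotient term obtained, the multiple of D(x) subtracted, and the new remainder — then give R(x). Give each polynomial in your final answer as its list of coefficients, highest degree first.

Step 1: lead(2x⁸ + 6x⁷ − 10x⁶ − 16x⁵ − 8x⁴ + 14x³ − 10x² − 32x − 8) ÷ lead(D) = 2x⁸ ÷ 2x = x⁷. Subtract (x⁷)·D = 2x⁸ − 4x⁷. Remainder: 10x⁷ − 10x⁶ − 16x⁵ − 8x⁴ + 14x³ − 10x² − 32x − 8.
Step 2: lead(10x⁷ − 10x⁶ − 16x⁵ − 8x⁴ + 14x³ − 10x² − 32x − 8) ÷ lead(D) = 10x⁷ ÷ 2x = 5x⁶. Subtract (5x⁶)·D = 10x⁷ − 20x⁶. Remainder: 10x⁶ − 16x⁵ − 8x⁴ + 14x³ − 10x² − 32x − 8.
Step 3: lead(10x⁶ − 16x⁵ − 8x⁴ + 14x³ − 10x² − 32x − 8) ÷ lead(D) = 10x⁶ ÷ 2x = 5x⁵. Subtract (5x⁵)·D = 10x⁶ − 20x⁵. Remainder: 4x⁵ − 8x⁴ + 14x³ − 10x² − 32x − 8.
Step 4: lead(4x⁵ − 8x⁴ + 14x³ − 10x² − 32x − 8) ÷ lead(D) = 4x⁵ ÷ 2x = 2x⁴. Subtract (2x⁴)·D = 4x⁵ − 8x⁴. Remainder: 14x³ − 10x² − 32x − 8.
Step 5: lead(14x³ − 10x² − 32x − 8) ÷ lead(D) = 14x³ ÷ 2x = 7x². Subtract (7x²)·D = 14x³ − 28x². Remainder: 18x² − 32x − 8.
Step 6: lead(18x² − 32x − 8) ÷ lead(D) = 18x² ÷ 2x = 9x. Subtract (9x)·D = 18x² − 36x. Remainder: 4x − 8.
Step 7: lead(4x − 8) ÷ lead(D) = 4x ÷ 2x = 2. Subtract (2)·D = 4x − 8. Remainder: 0.

R = [0]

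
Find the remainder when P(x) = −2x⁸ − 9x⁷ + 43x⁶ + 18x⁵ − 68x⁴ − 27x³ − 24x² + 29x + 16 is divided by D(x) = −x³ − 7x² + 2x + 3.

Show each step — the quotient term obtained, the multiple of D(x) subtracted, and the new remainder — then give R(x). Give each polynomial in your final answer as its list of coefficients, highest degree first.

R = [-6, 8, -2]

Step 1: lead(−2x⁸ − 9x⁷ + 43x⁶ + 18x⁵ − 68x⁴ − 27x³ − 24x² + 29x + 16) ÷ lead(D) = −2x⁸ ÷ −x³ = 2x⁵. Subtract (2x⁵)·D = −2x⁸ − 14x⁷ + 4x⁶ + 6x⁵. Remainder: 5x⁷ + 39x⁶ + 12x⁵ − 68x⁴ − 27x³ − 24x² + 29x + 16.
Step 2: lead(5x⁷ + 39x⁶ + 12x⁵ − 68x⁴ − 27x³ − 24x² + 29x + 16) ÷ lead(D) = 5x⁷ ÷ −x³ = −5x⁴. Subtract (−5x⁴)·D = 5x⁷ + 35x⁶ − 10x⁵ − 15x⁴. Remainder: 4x⁶ + 22x⁵ − 53x⁴ − 27x³ − 24x² + 29x + 16.
Step 3: lead(4x⁶ + 22x⁵ − 53x⁴ − 27x³ − 24x² + 29x + 16) ÷ lead(D) = 4x⁶ ÷ −x³ = −4x³. Subtract (−4x³)·D = 4x⁶ + 28x⁵ − 8x⁴ − 12x³. Remainder: −6x⁵ − 45x⁴ − 15x³ − 24x² + 29x + 16.
Step 4: lead(−6x⁵ − 45x⁴ − 15x³ − 24x² + 29x + 16) ÷ lead(D) = −6x⁵ ÷ −x³ = 6x². Subtract (6x²)·D = −6x⁵ − 42x⁴ + 12x³ + 18x². Remainder: −3x⁴ − 27x³ − 42x² + 29x + 16.
Step 5: lead(−3x⁴ − 27x³ − 42x² + 29x + 16) ÷ lead(D) = −3x⁴ ÷ −x³ = 3x. Subtract (3x)·D = −3x⁴ − 21x³ + 6x² + 9x. Remainder: −6x³ − 48x² + 20x + 16.
Step 6: lead(−6x³ − 48x² + 20x + 16) ÷ lead(D) = −6x³ ÷ −x³ = 6. Subtract (6)·D = −6x³ − 42x² + 12x + 18. Remainder: −6x² + 8x − 2.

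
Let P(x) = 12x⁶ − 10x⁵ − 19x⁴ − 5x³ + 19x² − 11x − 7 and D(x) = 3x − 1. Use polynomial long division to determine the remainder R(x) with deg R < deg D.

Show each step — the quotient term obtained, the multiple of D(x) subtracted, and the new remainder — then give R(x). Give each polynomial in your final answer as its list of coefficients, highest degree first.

Step 1: lead(12x⁶ − 10x⁵ − 19x⁴ − 5x³ + 19x² − 11x − 7) ÷ lead(D) = 12x⁶ ÷ 3x = 4x⁵. Subtract (4x⁵)·D = 12x⁶ − 4x⁵. Remainder: −6x⁵ − 19x⁴ − 5x³ + 19x² − 11x − 7.
Step 2: lead(−6x⁵ − 19x⁴ − 5x³ + 19x² − 11x − 7) ÷ lead(D) = −6x⁵ ÷ 3x = −2x⁴. Subtract (−2x⁴)·D = −6x⁵ + 2x⁴. Remainder: −21x⁴ − 5x³ + 19x² − 11x − 7.
Step 3: lead(−21x⁴ − 5x³ + 19x² − 11x − 7) ÷ lead(D) = −21x⁴ ÷ 3x = −7x³. Subtract (−7x³)·D = −21x⁴ + 7x³. Remainder: −12x³ + 19x² − 11x − 7.
Step 4: lead(−12x³ + 19x² − 11x − 7) ÷ lead(D) = −12x³ ÷ 3x = −4x². Subtract (−4x²)·D = −12x³ + 4x². Remainder: 15x² − 11x − 7.
Step 5: lead(15x² − 11x − 7) ÷ lead(D) = 15x² ÷ 3x = 5x. Subtract (5x)·D = 15x² − 5x. Remainder: −6x − 7.
Step 6: lead(−6x − 7) ÷ lead(D) = −6x ÷ 3x = −2. Subtract (−2)·D = −6x + 2. Remainder: −9.

R = [-9]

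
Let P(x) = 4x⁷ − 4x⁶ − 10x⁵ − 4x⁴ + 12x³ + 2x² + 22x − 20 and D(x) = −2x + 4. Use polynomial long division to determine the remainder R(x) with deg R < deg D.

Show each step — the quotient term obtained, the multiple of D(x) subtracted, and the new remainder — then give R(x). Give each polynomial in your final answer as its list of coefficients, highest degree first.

Step 1: lead(4x⁷ − 4x⁶ − 10x⁵ − 4x⁴ + 12x³ + 2x² + 22x − 20) ÷ lead(D) = 4x⁷ ÷ −2x = −2x⁶. Subtract (−2x⁶)·D = 4x⁷ − 8x⁶. Remainder: 4x⁶ − 10x⁵ − 4x⁴ + 12x³ + 2x² + 22x − 20.
Step 2: lead(4x⁶ − 10x⁵ − 4x⁴ + 12x³ + 2x² + 22x − 20) ÷ lead(D) = 4x⁶ ÷ −2x = −2x⁵. Subtract (−2x⁵)·D = 4x⁶ − 8x⁵. Remainder: −2x⁵ − 4x⁴ + 12x³ + 2x² + 22x − 20.
Step 3: lead(−2x⁵ − 4x⁴ + 12x³ + 2x² + 22x − 20) ÷ lead(D) = −2x⁵ ÷ −2x = x⁴. Subtract (x⁴)·D = −2x⁵ + 4x⁴. Remainder: −8x⁴ + 12x³ + 2x² + 22x − 20.
Step 4: lead(−8x⁴ + 12x³ + 2x² + 22x − 20) ÷ lead(D) = −8x⁴ ÷ −2x = 4x³. Subtract (4x³)·D = −8x⁴ + 16x³. Remainder: −4x³ + 2x² + 22x − 20.
Step 5: lead(−4x³ + 2x² + 22x − 20) ÷ lead(D) = −4x³ ÷ −2x = 2x². Subtract (2x²)·D = −4x³ + 8x². Remainder: −6x² + 22x − 20.
Step 6: lead(−6x² + 22x − 20) ÷ lead(D) = −6x² ÷ −2x = 3x. Subtract (3x)·D = −6x² + 12x. Remainder: 10x − 20.
Step 7: lead(10x − 20) ÷ lead(D) = 10x ÷ −2x = −5. Subtract (−5)·D = 10x − 20. Remainder: 0.

R = [0]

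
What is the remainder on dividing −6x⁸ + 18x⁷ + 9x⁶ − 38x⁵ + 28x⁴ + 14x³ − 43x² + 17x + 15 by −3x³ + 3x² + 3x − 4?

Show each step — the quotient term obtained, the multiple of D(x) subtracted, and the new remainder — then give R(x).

R(x) = −5

Step 1: lead(−6x⁸ + 18x⁷ + 9x⁶ − 38x⁵ + 28x⁴ + 14x³ − 43x² + 17x + 15) ÷ lead(D) = −6x⁸ ÷ −3x³ = 2x⁵. Subtract (2x⁵)·D = −6x⁸ + 6x⁷ + 6x⁶ − 8x⁵. Remainder: 12x⁷ + 3x⁶ − 30x⁵ + 28x⁴ + 14x³ − 43x² + 17x + 15.
Step 2: lead(12x⁷ + 3x⁶ − 30x⁵ + 28x⁴ + 14x³ − 43x² + 17x + 15) ÷ lead(D) = 12x⁷ ÷ −3x³ = −4x⁴. Subtract (−4x⁴)·D = 12x⁷ − 12x⁶ − 12x⁵ + 16x⁴. Remainder: 15x⁶ − 18x⁵ + 12x⁴ + 14x³ − 43x² + 17x + 15.
Step 3: lead(15x⁶ − 18x⁵ + 12x⁴ + 14x³ − 43x² + 17x + 15) ÷ lead(D) = 15x⁶ ÷ −3x³ = −5x³. Subtract (−5x³)·D = 15x⁶ − 15x⁵ − 15x⁴ + 20x³. Remainder: −3x⁵ + 27x⁴ − 6x³ − 43x² + 17x + 15.
Step 4: lead(−3x⁵ + 27x⁴ − 6x³ − 43x² + 17x + 15) ÷ lead(D) = −3x⁵ ÷ −3x³ = x². Subtract (x²)·D = −3x⁵ + 3x⁴ + 3x³ − 4x². Remainder: 24x⁴ − 9x³ − 39x² + 17x + 15.
Step 5: lead(24x⁴ − 9x³ − 39x² + 17x + 15) ÷ lead(D) = 24x⁴ ÷ −3x³ = −8x. Subtract (−8x)·D = 24x⁴ − 24x³ − 24x² + 32x. Remainder: 15x³ − 15x² − 15x + 15.
Step 6: lead(15x³ − 15x² − 15x + 15) ÷ lead(D) = 15x³ ÷ −3x³ = −5. Subtract (−5)·D = 15x³ − 15x² − 15x + 20. Remainder: −5.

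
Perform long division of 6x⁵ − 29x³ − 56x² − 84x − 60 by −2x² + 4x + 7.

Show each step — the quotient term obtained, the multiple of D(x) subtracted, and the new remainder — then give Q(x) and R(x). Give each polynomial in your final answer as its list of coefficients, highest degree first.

Step 1: lead(6x⁵ − 29x³ − 56x² − 84x − 60) ÷ lead(D) = 6x⁵ ÷ −2x² = −3x³. Subtract (−3x³)·D = 6x⁵ − 12x⁴ − 21x³. Remainder: 12x⁴ − 8x³ − 56x² − 84x − 60.
Step 2: lead(12x⁴ − 8x³ − 56x² − 84x − 60) ÷ lead(D) = 12x⁴ ÷ −2x² = −6x². Subtract (−6x²)·D = 12x⁴ − 24x³ − 42x². Remainder: 16x³ − 14x² − 84x − 60.
Step 3: lead(16x³ − 14x² − 84x − 60) ÷ lead(D) = 16x³ ÷ −2x² = −8x. Subtract (−8x)·D = 16x³ − 32x² − 56x. Remainder: 18x² − 28x − 60.
Step 4: lead(18x² − 28x − 60) ÷ lead(D) = 18x² ÷ −2x² = −9. Subtract (−9)·D = 18x² − 36x − 63. Remainder: 8x + 3.

Q = [-3, -6, -8, -9]; R = [8, 3]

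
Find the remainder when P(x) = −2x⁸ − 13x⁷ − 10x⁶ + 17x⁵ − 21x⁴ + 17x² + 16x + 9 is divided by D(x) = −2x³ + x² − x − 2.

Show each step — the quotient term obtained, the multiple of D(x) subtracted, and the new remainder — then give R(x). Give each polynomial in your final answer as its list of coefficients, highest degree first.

Step 1: lead(−2x⁸ − 13x⁷ − 10x⁶ + 17x⁵ − 21x⁴ + 17x² + 16x + 9) ÷ lead(D) = −2x⁸ ÷ −2x³ = x⁵. Subtract (x⁵)·D = −2x⁸ + x⁷ − x⁶ − 2x⁵. Remainder: −14x⁷ − 9x⁶ + 19x⁵ − 21x⁴ + 17x² + 16x + 9.
Step 2: lead(−14x⁷ − 9x⁶ + 19x⁵ − 21x⁴ + 17x² + 16x + 9) ÷ lead(D) = −14x⁷ ÷ −2x³ = 7x⁴. Subtract (7x⁴)·D = −14x⁷ + 7x⁶ − 7x⁵ − 14x⁴. Remainder: −16x⁶ + 26x⁵ − 7x⁴ + 17x² + 16x + 9.
Step 3: lead(−16x⁶ + 26x⁵ − 7x⁴ + 17x² + 16x + 9) ÷ lead(D) = −16x⁶ ÷ −2x³ = 8x³. Subtract (8x³)·D = −16x⁶ + 8x⁵ − 8x⁴ − 16x³. Remainder: 18x⁵ + x⁴ + 16x³ + 17x² + 16x + 9.
Step 4: lead(18x⁵ + x⁴ + 16x³ + 17x² + 16x + 9) ÷ lead(D) = 18x⁵ ÷ −2x³ = −9x². Subtract (−9x²)·D = 18x⁵ − 9x⁴ + 9x³ + 18x². Remainder: 10x⁴ + 7x³ − x² + 16x + 9.
Step 5: lead(10x⁴ + 7x³ − x² + 16x + 9) ÷ lead(D) = 10x⁴ ÷ −2x³ = −5x. Subtract (−5x)·D = 10x⁴ − 5x³ + 5x² + 10x. Remainder: 12x³ − 6x² + 6x + 9.
Step 6: lead(12x³ − 6x² + 6x + 9) ÷ lead(D) = 12x³ ÷ −2x³ = −6. Subtract (−6)·D = 12x³ − 6x² + 6x + 12. Remainder: −3.

R = [-3]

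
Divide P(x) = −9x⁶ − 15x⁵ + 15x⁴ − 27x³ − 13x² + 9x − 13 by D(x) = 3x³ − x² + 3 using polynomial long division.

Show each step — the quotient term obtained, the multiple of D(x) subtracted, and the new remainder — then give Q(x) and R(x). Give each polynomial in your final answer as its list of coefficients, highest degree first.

Q = [-3, -6, 3, -5]; R = [2]

Step 1: lead(−9x⁶ − 15x⁵ + 15x⁴ − 27x³ − 13x² + 9x − 13) ÷ lead(D) = −9x⁶ ÷ 3x³ = −3x³. Subtract (−3x³)·D = −9x⁶ + 3x⁵ − 9x³. Remainder: −18x⁵ + 15x⁴ − 18x³ − 13x² + 9x − 13.
Step 2: lead(−18x⁵ + 15x⁴ − 18x³ − 13x² + 9x − 13) ÷ lead(D) = −18x⁵ ÷ 3x³ = −6x². Subtract (−6x²)·D = −18x⁵ + 6x⁴ − 18x². Remainder: 9x⁴ − 18x³ + 5x² + 9x − 13.
Step 3: lead(9x⁴ − 18x³ + 5x² + 9x − 13) ÷ lead(D) = 9x⁴ ÷ 3x³ = 3x. Subtract (3x)·D = 9x⁴ − 3x³ + 9x. Remainder: −15x³ + 5x² − 13.
Step 4: lead(−15x³ + 5x² − 13) ÷ lead(D) = −15x³ ÷ 3x³ = −5. Subtract (−5)·D = −15x³ + 5x² − 15. Remainder: 2.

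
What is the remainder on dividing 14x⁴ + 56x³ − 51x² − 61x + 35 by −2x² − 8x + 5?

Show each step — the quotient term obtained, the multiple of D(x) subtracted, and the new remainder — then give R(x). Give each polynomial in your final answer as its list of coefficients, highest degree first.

Step 1: lead(14x⁴ + 56x³ − 51x² − 61x + 35) ÷ lead(D) = 14x⁴ ÷ −2x² = −7x². Subtract (−7x²)·D = 14x⁴ + 56x³ − 35x². Remainder: −16x² − 61x + 35.
Step 2: lead(−16x² − 61x + 35) ÷ lead(D) = −16x² ÷ −2x² = 8. Subtract (8)·D = −16x² − 64x + 40. Remainder: 3x − 5.

R = [3, -5]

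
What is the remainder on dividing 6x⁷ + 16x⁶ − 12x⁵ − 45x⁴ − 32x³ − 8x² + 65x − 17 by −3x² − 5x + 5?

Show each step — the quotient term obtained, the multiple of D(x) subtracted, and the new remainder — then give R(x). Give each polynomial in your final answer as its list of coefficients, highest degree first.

Step 1: lead(6x⁷ + 16x⁶ − 12x⁵ − 45x⁴ − 32x³ − 8x² + 65x − 17) ÷ lead(D) = 6x⁷ ÷ −3x² = −2x⁵. Subtract (−2x⁵)·D = 6x⁷ + 10x⁶ − 10x⁵. Remainder: 6x⁶ − 2x⁵ − 45x⁴ − 32x³ − 8x² + 65x − 17.
Step 2: lead(6x⁶ − 2x⁵ − 45x⁴ − 32x³ − 8x² + 65x − 17) ÷ lead(D) = 6x⁶ ÷ −3x² = −2x⁴. Subtract (−2x⁴)·D = 6x⁶ + 10x⁵ − 10x⁴. Remainder: −12x⁵ − 35x⁴ − 32x³ − 8x² + 65x − 17.
Step 3: lead(−12x⁵ − 35x⁴ − 32x³ − 8x² + 65x − 17) ÷ lead(D) = −12x⁵ ÷ −3x² = 4x³. Subtract (4x³)·D = −12x⁵ − 20x⁴ + 20x³. Remainder: −15x⁴ − 52x³ − 8x² + 65x − 17.
Step 4: lead(−15x⁴ − 52x³ − 8x² + 65x − 17) ÷ lead(D) = −15x⁴ ÷ −3x² = 5x². Subtract (5x²)·D = −15x⁴ − 25x³ + 25x². Remainder: −27x³ − 33x² + 65x − 17.
Step 5: lead(−27x³ − 33x² + 65x − 17) ÷ lead(D) = −27x³ ÷ −3x² = 9x. Subtract (9x)·D = −27x³ − 45x² + 45x. Remainder: 12x² + 20x − 17.
Step 6: lead(12x² + 20x − 17) ÷ lead(D) = 12x² ÷ −3x² = −4. Subtract (−4)·D = 12x² + 20x − 20. Remainder: 3.

R = [3]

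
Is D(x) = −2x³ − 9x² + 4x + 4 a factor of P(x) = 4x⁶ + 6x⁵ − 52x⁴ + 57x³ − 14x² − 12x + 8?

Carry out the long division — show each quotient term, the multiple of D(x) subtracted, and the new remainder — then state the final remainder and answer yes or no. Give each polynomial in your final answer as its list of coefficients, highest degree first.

R = [0], so D(x) is a factor of P(x). yes

Step 1: lead(4x⁶ + 6x⁵ − 52x⁴ + 57x³ − 14x² − 12x + 8) ÷ lead(D) = 4x⁶ ÷ −2x³ = −2x³. Subtract (−2x³)·D = 4x⁶ + 18x⁵ − 8x⁴ − 8x³. Remainder: −12x⁵ − 44x⁴ + 65x³ − 14x² − 12x + 8.
Step 2: lead(−12x⁵ − 44x⁴ + 65x³ − 14x² − 12x + 8) ÷ lead(D) = −12x⁵ ÷ −2x³ = 6x². Subtract (6x²)·D = −12x⁵ − 54x⁴ + 24x³ + 24x². Remainder: 10x⁴ + 41x³ − 38x² − 12x + 8.
Step 3: lead(10x⁴ + 41x³ − 38x² − 12x + 8) ÷ lead(D) = 10x⁴ ÷ −2x³ = −5x. Subtract (−5x)·D = 10x⁴ + 45x³ − 20x² − 20x. Remainder: −4x³ − 18x² + 8x + 8.
Step 4: lead(−4x³ − 18x² + 8x + 8) ÷ lead(D) = −4x³ ÷ −2x³ = 2. Subtract (2)·D = −4x³ − 18x² + 8x + 8. Remainder: 0.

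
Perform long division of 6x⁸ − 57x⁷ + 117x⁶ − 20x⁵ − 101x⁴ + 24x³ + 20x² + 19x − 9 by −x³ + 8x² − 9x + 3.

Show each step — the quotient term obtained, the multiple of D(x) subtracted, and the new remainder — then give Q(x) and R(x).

Q(x) = −6x⁵ + 9x⁴ + 9x³ − 7x² − 9x − 6; R(x) = 8x² − 8x + 9

Step 1: lead(6x⁸ − 57x⁷ + 117x⁶ − 20x⁵ − 101x⁴ + 24x³ + 20x² + 19x − 9) ÷ lead(D) = 6x⁸ ÷ −x³ = −6x⁵. Subtract (−6x⁵)·D = 6x⁸ − 48x⁷ + 54x⁶ − 18x⁵. Remainder: −9x⁷ + 63x⁶ − 2x⁵ − 101x⁴ + 24x³ + 20x² + 19x − 9.
Step 2: lead(−9x⁷ + 63x⁶ − 2x⁵ − 101x⁴ + 24x³ + 20x² + 19x − 9) ÷ lead(D) = −9x⁷ ÷ −x³ = 9x⁴. Subtract (9x⁴)·D = −9x⁷ + 72x⁶ − 81x⁵ + 27x⁴. Remainder: −9x⁶ + 79x⁵ − 128x⁴ + 24x³ + 20x² + 19x − 9.
Step 3: lead(−9x⁶ + 79x⁵ − 128x⁴ + 24x³ + 20x² + 19x − 9) ÷ lead(D) = −9x⁶ ÷ −x³ = 9x³. Subtract (9x³)·D = −9x⁶ + 72x⁵ − 81x⁴ + 27x³. Remainder: 7x⁵ − 47x⁴ − 3x³ + 20x² + 19x − 9.
Step 4: lead(7x⁵ − 47x⁴ − 3x³ + 20x² + 19x − 9) ÷ lead(D) = 7x⁵ ÷ −x³ = −7x². Subtract (−7x²)·D = 7x⁵ − 56x⁴ + 63x³ − 21x². Remainder: 9x⁴ − 66x³ + 41x² + 19x − 9.
Step 5: lead(9x⁴ − 66x³ + 41x² + 19x − 9) ÷ lead(D) = 9x⁴ ÷ −x³ = −9x. Subtract (−9x)·D = 9x⁴ − 72x³ + 81x² − 27x. Remainder: 6x³ − 40x² + 46x − 9.
Step 6: lead(6x³ − 40x² + 46x − 9) ÷ lead(D) = 6x³ ÷ −x³ = −6. Subtract (−6)·D = 6x³ − 48x² + 54x − 18. Remainder: 8x² − 8x + 9.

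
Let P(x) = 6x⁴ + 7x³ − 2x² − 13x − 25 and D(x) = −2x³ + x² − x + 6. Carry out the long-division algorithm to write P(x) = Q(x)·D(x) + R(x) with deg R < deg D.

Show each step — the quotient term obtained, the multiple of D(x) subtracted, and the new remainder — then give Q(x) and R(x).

Q(x) = −3x − 5; R(x) = 5

Step 1: lead(6x⁴ + 7x³ − 2x² − 13x − 25) ÷ lead(D) = 6x⁴ ÷ −2x³ = −3x. Subtract (−3x)·D = 6x⁴ − 3x³ + 3x² − 18x. Remainder: 10x³ − 5x² + 5x − 25.
Step 2: lead(10x³ − 5x² + 5x − 25) ÷ lead(D) = 10x³ ÷ −2x³ = −5. Subtract (−5)·D = 10x³ − 5x² + 5x − 30. Remainder: 5.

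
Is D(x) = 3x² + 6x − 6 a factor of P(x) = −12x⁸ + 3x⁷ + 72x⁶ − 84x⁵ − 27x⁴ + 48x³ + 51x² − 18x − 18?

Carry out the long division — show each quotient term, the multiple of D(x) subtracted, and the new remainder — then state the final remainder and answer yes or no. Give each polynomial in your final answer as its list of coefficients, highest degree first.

Step 1: lead(−12x⁸ + 3x⁷ + 72x⁶ − 84x⁵ − 27x⁴ + 48x³ + 51x² − 18x − 18) ÷ lead(D) = −12x⁸ ÷ 3x² = −4x⁶. Subtract (−4x⁶)·D = −12x⁸ − 24x⁷ + 24x⁶. Remainder: 27x⁷ + 48x⁶ − 84x⁵ − 27x⁴ + 48x³ + 51x² − 18x − 18.
Step 2: lead(27x⁷ + 48x⁶ − 84x⁵ − 27x⁴ + 48x³ + 51x² − 18x − 18) ÷ lead(D) = 27x⁷ ÷ 3x² = 9x⁵. Subtract (9x⁵)·D = 27x⁷ + 54x⁶ − 54x⁵. Remainder: −6x⁶ − 30x⁵ − 27x⁴ + 48x³ + 51x² − 18x − 18.
Step 3: lead(−6x⁶ − 30x⁵ − 27x⁴ + 48x³ + 51x² − 18x − 18) ÷ lead(D) = −6x⁶ ÷ 3x² = −2x⁴. Subtract (−2x⁴)·D = −6x⁶ − 12x⁵ + 12x⁴. Remainder: −18x⁵ − 39x⁴ + 48x³ + 51x² − 18x − 18.
Step 4: lead(−18x⁵ − 39x⁴ + 48x³ + 51x² − 18x − 18) ÷ lead(D) = −18x⁵ ÷ 3x² = −6x³. Subtract (−6x³)·D = −18x⁵ − 36x⁴ + 36x³. Remainder: −3x⁴ + 12x³ + 51x² − 18x − 18.
Step 5: lead(−3x⁴ + 12x³ + 51x² − 18x − 18) ÷ lead(D) = −3x⁴ ÷ 3x² = −x². Subtract (−x²)·D = −3x⁴ − 6x³ + 6x². Remainder: 18x³ + 45x² − 18x − 18.
Step 6: lead(18x³ + 45x² − 18x − 18) ÷ lead(D) = 18x³ ÷ 3x² = 6x. Subtract (6x)·D = 18x³ + 36x² − 36x. Remainder: 9x² + 18x − 18.
Step 7: lead(9x² + 18x − 18) ÷ lead(D) = 9x² ÷ 3x² = 3. Subtract (3)·D = 9x² + 18x − 18. Remainder: 0.

R = [0], so D(x) is a factor of P(x). yes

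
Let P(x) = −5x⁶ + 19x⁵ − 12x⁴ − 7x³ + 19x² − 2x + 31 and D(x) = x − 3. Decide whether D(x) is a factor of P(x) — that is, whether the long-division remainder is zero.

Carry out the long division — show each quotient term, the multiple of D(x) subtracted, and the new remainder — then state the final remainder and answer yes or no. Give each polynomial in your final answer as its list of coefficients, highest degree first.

Step 1: lead(−5x⁶ + 19x⁵ − 12x⁴ − 7x³ + 19x² − 2x + 31) ÷ lead(D) = −5x⁶ ÷ x = −5x⁵. Subtract (−5x⁵)·D = −5x⁶ + 15x⁵. Remainder: 4x⁵ − 12x⁴ − 7x³ + 19x² − 2x + 31.
Step 2: lead(4x⁵ − 12x⁴ − 7x³ + 19x² − 2x + 31) ÷ lead(D) = 4x⁵ ÷ x = 4x⁴. Subtract (4x⁴)·D = 4x⁵ − 12x⁴. Remainder: −7x³ + 19x² − 2x + 31.
Step 3: lead(−7x³ + 19x² − 2x + 31) ÷ lead(D) = −7x³ ÷ x = −7x². Subtract (−7x²)·D = −7x³ + 21x². Remainder: −2x² − 2x + 31.
Step 4: lead(−2x² − 2x + 31) ÷ lead(D) = −2x² ÷ x = −2x. Subtract (−2x)·D = −2x² + 6x. Remainder: −8x + 31.
Step 5: lead(−8x + 31) ÷ lead(D) = −8x ÷ x = −8. Subtract (−8)·D = −8x + 24. Remainder: 7.

R = [7], so D(x) is not a factor of P(x). no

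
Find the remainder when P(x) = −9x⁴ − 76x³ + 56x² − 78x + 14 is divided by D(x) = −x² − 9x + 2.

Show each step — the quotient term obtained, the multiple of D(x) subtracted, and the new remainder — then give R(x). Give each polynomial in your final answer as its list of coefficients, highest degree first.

R = [-5, 0]

Step 1: lead(−9x⁴ − 76x³ + 56x² − 78x + 14) ÷ lead(D) = −9x⁴ ÷ −x² = 9x². Subtract (9x²)·D = −9x⁴ − 81x³ + 18x². Remainder: 5x³ + 38x² − 78x + 14.
Step 2: lead(5x³ + 38x² − 78x + 14) ÷ lead(D) = 5x³ ÷ −x² = −5x. Subtract (−5x)·D = 5x³ + 45x² − 10x. Remainder: −7x² − 68x + 14.
Step 3: lead(−7x² − 68x + 14) ÷ lead(D) = −7x² ÷ −x² = 7. Subtract (7)·D = −7x² − 63x + 14. Remainder: −5x.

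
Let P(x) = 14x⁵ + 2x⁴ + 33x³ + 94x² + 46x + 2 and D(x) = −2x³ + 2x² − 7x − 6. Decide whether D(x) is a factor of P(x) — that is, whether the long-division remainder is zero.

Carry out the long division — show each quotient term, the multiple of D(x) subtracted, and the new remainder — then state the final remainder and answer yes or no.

Step 1: lead(14x⁵ + 2x⁴ + 33x³ + 94x² + 46x + 2) ÷ lead(D) = 14x⁵ ÷ −2x³ = −7x². Subtract (−7x²)·D = 14x⁵ − 14x⁴ + 49x³ + 42x². Remainder: 16x⁴ − 16x³ + 52x² + 46x + 2.
Step 2: lead(16x⁴ − 16x³ + 52x² + 46x + 2) ÷ lead(D) = 16x⁴ ÷ −2x³ = −8x. Subtract (−8x)·D = 16x⁴ − 16x³ + 56x² + 48x. Remainder: −4x² − 2x + 2.

R(x) = −4x² − 2x + 2, so D(x) is not a factor of P(x). no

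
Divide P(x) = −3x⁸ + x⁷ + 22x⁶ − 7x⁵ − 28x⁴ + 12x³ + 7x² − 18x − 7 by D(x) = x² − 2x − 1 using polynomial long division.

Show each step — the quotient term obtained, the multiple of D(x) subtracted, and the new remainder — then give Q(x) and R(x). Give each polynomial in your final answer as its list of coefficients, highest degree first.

Q = [-3, -5, 9, 6, -7, 4, 8]; R = [2, 1]

Step 1: lead(−3x⁸ + x⁷ + 22x⁶ − 7x⁵ − 28x⁴ + 12x³ + 7x² − 18x − 7) ÷ lead(D) = −3x⁸ ÷ x² = −3x⁶. Subtract (−3x⁶)·D = −3x⁸ + 6x⁷ + 3x⁶. Remainder: −5x⁷ + 19x⁶ − 7x⁵ − 28x⁴ + 12x³ + 7x² − 18x − 7.
Step 2: lead(−5x⁷ + 19x⁶ − 7x⁵ − 28x⁴ + 12x³ + 7x² − 18x − 7) ÷ lead(D) = −5x⁷ ÷ x² = −5x⁵. Subtract (−5x⁵)·D = −5x⁷ + 10x⁶ + 5x⁵. Remainder: 9x⁶ − 12x⁵ − 28x⁴ + 12x³ + 7x² − 18x − 7.
Step 3: lead(9x⁶ − 12x⁵ − 28x⁴ + 12x³ + 7x² − 18x − 7) ÷ lead(D) = 9x⁶ ÷ x² = 9x⁴. Subtract (9x⁴)·D = 9x⁶ − 18x⁵ − 9x⁴. Remainder: 6x⁵ − 19x⁴ + 12x³ + 7x² − 18x − 7.
Step 4: lead(6x⁵ − 19x⁴ + 12x³ + 7x² − 18x − 7) ÷ lead(D) = 6x⁵ ÷ x² = 6x³. Subtract (6x³)·D = 6x⁵ − 12x⁴ − 6x³. Remainder: −7x⁴ + 18x³ + 7x² − 18x − 7.
Step 5: lead(−7x⁴ + 18x³ + 7x² − 18x − 7) ÷ lead(D) = −7x⁴ ÷ x² = −7x². Subtract (−7x²)·D = −7x⁴ + 14x³ + 7x². Remainder: 4x³ − 18x − 7.
Step 6: lead(4x³ − 18x − 7) ÷ lead(D) = 4x³ ÷ x² = 4x. Subtract (4x)·D = 4x³ − 8x² − 4x. Remainder: 8x² − 14x − 7.
Step 7: lead(8x² − 14x − 7) ÷ lead(D) = 8x² ÷ x² = 8. Subtract (8)·D = 8x² − 16x − 8. Remainder: 2x + 1.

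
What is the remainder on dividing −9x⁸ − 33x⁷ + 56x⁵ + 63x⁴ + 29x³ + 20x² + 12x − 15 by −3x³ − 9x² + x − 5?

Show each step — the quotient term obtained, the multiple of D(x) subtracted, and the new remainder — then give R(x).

R(x) = −5

Step 1: lead(−9x⁸ − 33x⁷ + 56x⁵ + 63x⁴ + 29x³ + 20x² + 12x − 15) ÷ lead(D) = −9x⁸ ÷ −3x³ = 3x⁵. Subtract (3x⁵)·D = −9x⁸ − 27x⁷ + 3x⁶ − 15x⁵. Remainder: −6x⁷ − 3x⁶ + 71x⁵ + 63x⁴ + 29x³ + 20x² + 12x − 15.
Step 2: lead(−6x⁷ − 3x⁶ + 71x⁵ + 63x⁴ + 29x³ + 20x² + 12x − 15) ÷ lead(D) = −6x⁷ ÷ −3x³ = 2x⁴. Subtract (2x⁴)·D = −6x⁷ − 18x⁶ + 2x⁵ − 10x⁴. Remainder: 15x⁶ + 69x⁵ + 73x⁴ + 29x³ + 20x² + 12x − 15.
Step 3: lead(15x⁶ + 69x⁵ + 73x⁴ + 29x³ + 20x² + 12x − 15) ÷ lead(D) = 15x⁶ ÷ −3x³ = −5x³. Subtract (−5x³)·D = 15x⁶ + 45x⁵ − 5x⁴ + 25x³. Remainder: 24x⁵ + 78x⁴ + 4x³ + 20x² + 12x − 15.
Step 4: lead(24x⁵ + 78x⁴ + 4x³ + 20x² + 12x − 15) ÷ lead(D) = 24x⁵ ÷ −3x³ = −8x². Subtract (−8x²)·D = 24x⁵ + 72x⁴ − 8x³ + 40x². Remainder: 6x⁴ + 12x³ − 20x² + 12x − 15.
Step 5: lead(6x⁴ + 12x³ − 20x² + 12x − 15) ÷ lead(D) = 6x⁴ ÷ −3x³ = −2x. Subtract (−2x)·D = 6x⁴ + 18x³ − 2x² + 10x. Remainder: −6x³ − 18x² + 2x − 15.
Step 6: lead(−6x³ − 18x² + 2x − 15) ÷ lead(D) = −6x³ ÷ −3x³ = 2. Subtract (2)·D = −6x³ − 18x² + 2x − 10. Remainder: −5.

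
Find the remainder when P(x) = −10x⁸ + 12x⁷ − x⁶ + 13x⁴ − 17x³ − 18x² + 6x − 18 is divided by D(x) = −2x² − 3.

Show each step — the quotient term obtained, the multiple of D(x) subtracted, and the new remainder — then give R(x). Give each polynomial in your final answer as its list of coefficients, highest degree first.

Step 1: lead(−10x⁸ + 12x⁷ − x⁶ + 13x⁴ − 17x³ − 18x² + 6x − 18) ÷ lead(D) = −10x⁸ ÷ −2x² = 5x⁶. Subtract (5x⁶)·D = −10x⁸ − 15x⁶. Remainder: 12x⁷ + 14x⁶ + 13x⁴ − 17x³ − 18x² + 6x − 18.
Step 2: lead(12x⁷ + 14x⁶ + 13x⁴ − 17x³ − 18x² + 6x − 18) ÷ lead(D) = 12x⁷ ÷ −2x² = −6x⁵. Subtract (−6x⁵)·D = 12x⁷ + 18x⁵. Remainder: 14x⁶ − 18x⁵ + 13x⁴ − 17x³ − 18x² + 6x − 18.
Step 3: lead(14x⁶ − 18x⁵ + 13x⁴ − 17x³ − 18x² + 6x − 18) ÷ lead(D) = 14x⁶ ÷ −2x² = −7x⁴. Subtract (−7x⁴)·D = 14x⁶ + 21x⁴. Remainder: −18x⁵ − 8x⁴ − 17x³ − 18x² + 6x − 18.
Step 4: lead(−18x⁵ − 8x⁴ − 17x³ − 18x² + 6x − 18) ÷ lead(D) = −18x⁵ ÷ −2x² = 9x³. Subtract (9x³)·D = −18x⁵ − 27x³. Remainder: −8x⁴ + 10x³ − 18x² + 6x − 18.
Step 5: lead(−8x⁴ + 10x³ − 18x² + 6x − 18) ÷ lead(D) = −8x⁴ ÷ −2x² = 4x². Subtract (4x²)·D = −8x⁴ − 12x². Remainder: 10x³ − 6x² + 6x − 18.
Step 6: lead(10x³ − 6x² + 6x − 18) ÷ lead(D) = 10x³ ÷ −2x² = −5x. Subtract (−5x)·D = 10x³ + 15x. Remainder: −6x² − 9x − 18.
Step 7: lead(−6x² − 9x − 18) ÷ lead(D) = −6x² ÷ −2x² = 3. Subtract (3)·D = −6x² − 9. Remainder: −9x − 9.

R = [-9, -9]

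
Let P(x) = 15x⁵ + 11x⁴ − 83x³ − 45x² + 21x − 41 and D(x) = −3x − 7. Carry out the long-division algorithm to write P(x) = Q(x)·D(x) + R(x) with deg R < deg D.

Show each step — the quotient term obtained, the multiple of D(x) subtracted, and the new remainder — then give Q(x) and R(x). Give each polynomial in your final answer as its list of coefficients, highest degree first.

Step 1: lead(15x⁵ + 11x⁴ − 83x³ − 45x² + 21x − 41) ÷ lead(D) = 15x⁵ ÷ −3x = −5x⁴. Subtract (−5x⁴)·D = 15x⁵ + 35x⁴. Remainder: −24x⁴ − 83x³ − 45x² + 21x − 41.
Step 2: lead(−24x⁴ − 83x³ − 45x² + 21x − 41) ÷ lead(D) = −24x⁴ ÷ −3x = 8x³. Subtract (8x³)·D = −24x⁴ − 56x³. Remainder: −27x³ − 45x² + 21x − 41.
Step 3: lead(−27x³ − 45x² + 21x − 41) ÷ lead(D) = −27x³ ÷ −3x = 9x². Subtract (9x²)·D = −27x³ − 63x². Remainder: 18x² + 21x − 41.
Step 4: lead(18x² + 21x − 41) ÷ lead(D) = 18x² ÷ −3x = −6x. Subtract (−6x)·D = 18x² + 42x. Remainder: −21x − 41.
Step 5: lead(−21x − 41) ÷ lead(D) = −21x ÷ −3x = 7. Subtract (7)·D = −21x − 49. Remainder: 8.

Q = [-5, 8, 9, -6, 7]; R = [8]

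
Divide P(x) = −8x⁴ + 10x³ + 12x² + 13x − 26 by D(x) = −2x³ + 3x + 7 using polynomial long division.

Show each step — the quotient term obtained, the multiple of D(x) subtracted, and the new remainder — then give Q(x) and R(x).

Q(x) = 4x − 5; R(x) = 9

Step 1: lead(−8x⁴ + 10x³ + 12x² + 13x − 26) ÷ lead(D) = −8x⁴ ÷ −2x³ = 4x. Subtract (4x)·D = −8x⁴ + 12x² + 28x. Remainder: 10x³ − 15x − 26.
Step 2: lead(10x³ − 15x − 26) ÷ lead(D) = 10x³ ÷ −2x³ = −5. Subtract (−5)·D = 10x³ − 15x − 35. Remainder: 9.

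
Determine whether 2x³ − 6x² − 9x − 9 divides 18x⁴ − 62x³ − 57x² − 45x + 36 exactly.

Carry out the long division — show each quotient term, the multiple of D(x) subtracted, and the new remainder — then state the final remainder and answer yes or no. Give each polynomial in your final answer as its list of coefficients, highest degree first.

Step 1: lead(18x⁴ − 62x³ − 57x² − 45x + 36) ÷ lead(D) = 18x⁴ ÷ 2x³ = 9x. Subtract (9x)·D = 18x⁴ − 54x³ − 81x² − 81x. Remainder: −8x³ + 24x² + 36x + 36.
Step 2: lead(−8x³ + 24x² + 36x + 36) ÷ lead(D) = −8x³ ÷ 2x³ = −4. Subtract (−4)·D = −8x³ + 24x² + 36x + 36. Remainder: 0.

R = [0], so D(x) is a factor of P(x). yes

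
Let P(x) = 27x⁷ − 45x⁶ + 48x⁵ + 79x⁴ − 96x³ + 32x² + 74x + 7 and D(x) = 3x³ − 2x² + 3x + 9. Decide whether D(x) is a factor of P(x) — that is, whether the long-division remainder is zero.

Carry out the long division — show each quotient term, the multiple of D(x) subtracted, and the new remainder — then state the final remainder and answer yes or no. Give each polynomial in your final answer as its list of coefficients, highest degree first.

Step 1: lead(27x⁷ − 45x⁶ + 48x⁵ + 79x⁴ − 96x³ + 32x² + 74x + 7) ÷ lead(D) = 27x⁷ ÷ 3x³ = 9x⁴. Subtract (9x⁴)·D = 27x⁷ − 18x⁶ + 27x⁵ + 81x⁴. Remainder: −27x⁶ + 21x⁵ − 2x⁴ − 96x³ + 32x² + 74x + 7.
Step 2: lead(−27x⁶ + 21x⁵ − 2x⁴ − 96x³ + 32x² + 74x + 7) ÷ lead(D) = −27x⁶ ÷ 3x³ = −9x³. Subtract (−9x³)·D = −27x⁶ + 18x⁵ − 27x⁴ − 81x³. Remainder: 3x⁵ + 25x⁴ − 15x³ + 32x² + 74x + 7.
Step 3: lead(3x⁵ + 25x⁴ − 15x³ + 32x² + 74x + 7) ÷ lead(D) = 3x⁵ ÷ 3x³ = x². Subtract (x²)·D = 3x⁵ − 2x⁴ + 3x³ + 9x². Remainder: 27x⁴ − 18x³ + 23x² + 74x + 7.
Step 4: lead(27x⁴ − 18x³ + 23x² + 74x + 7) ÷ lead(D) = 27x⁴ ÷ 3x³ = 9x. Subtract (9x)·D = 27x⁴ − 18x³ + 27x² + 81x. Remainder: −4x² − 7x + 7.

R = [-4, -7, 7], so D(x) is not a factor of P(x). no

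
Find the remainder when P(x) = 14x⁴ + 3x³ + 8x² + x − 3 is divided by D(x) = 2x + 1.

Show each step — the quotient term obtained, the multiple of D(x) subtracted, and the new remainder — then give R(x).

Step 1: lead(14x⁴ + 3x³ + 8x² + x − 3) ÷ lead(D) = 14x⁴ ÷ 2x = 7x³. Subtract (7x³)·D = 14x⁴ + 7x³. Remainder: −4x³ + 8x² + x − 3.
Step 2: lead(−4x³ + 8x² + x − 3) ÷ lead(D) = −4x³ ÷ 2x = −2x². Subtract (−2x²)·D = −4x³ − 2x². Remainder: 10x² + x − 3.
Step 3: lead(10x² + x − 3) ÷ lead(D) = 10x² ÷ 2x = 5x. Subtract (5x)·D = 10x² + 5x. Remainder: −4x − 3.
Step 4: lead(−4x − 3) ÷ lead(D) = −4x ÷ 2x = −2. Subtract (−2)·D = −4x − 2. Remainder: −1.

R(x) = −1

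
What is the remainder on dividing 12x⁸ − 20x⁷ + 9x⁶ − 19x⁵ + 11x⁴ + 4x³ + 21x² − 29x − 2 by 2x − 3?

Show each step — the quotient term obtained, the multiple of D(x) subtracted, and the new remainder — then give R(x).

R(x) = −5

Step 1: lead(12x⁸ − 20x⁷ + 9x⁶ − 19x⁵ + 11x⁴ + 4x³ + 21x² − 29x − 2) ÷ lead(D) = 12x⁸ ÷ 2x = 6x⁷. Subtract (6x⁷)·D = 12x⁸ − 18x⁷. Remainder: −2x⁷ + 9x⁶ − 19x⁵ + 11x⁴ + 4x³ + 21x² − 29x − 2.
Step 2: lead(−2x⁷ + 9x⁶ − 19x⁵ + 11x⁴ + 4x³ + 21x² − 29x − 2) ÷ lead(D) = −2x⁷ ÷ 2x = −x⁶. Subtract (−x⁶)·D = −2x⁷ + 3x⁶. Remainder: 6x⁶ − 19x⁵ + 11x⁴ + 4x³ + 21x² − 29x − 2.
Step 3: lead(6x⁶ − 19x⁵ + 11x⁴ + 4x³ + 21x² − 29x − 2) ÷ lead(D) = 6x⁶ ÷ 2x = 3x⁵. Subtract (3x⁵)·D = 6x⁶ − 9x⁵. Remainder: −10x⁵ + 11x⁴ + 4x³ + 21x² − 29x − 2.
Step 4: lead(−10x⁵ + 11x⁴ + 4x³ + 21x² − 29x − 2) ÷ lead(D) = −10x⁵ ÷ 2x = −5x⁴. Subtract (−5x⁴)·D = −10x⁵ + 15x⁴. Remainder: −4x⁴ + 4x³ + 21x² − 29x − 2.
Step 5: lead(−4x⁴ + 4x³ + 21x² − 29x − 2) ÷ lead(D) = −4x⁴ ÷ 2x = −2x³. Subtract (−2x³)·D = −4x⁴ + 6x³. Remainder: −2x³ + 21x² − 29x − 2.
Step 6: lead(−2x³ + 21x² − 29x − 2) ÷ lead(D) = −2x³ ÷ 2x = −x². Subtract (−x²)·D = −2x³ + 3x². Remainder: 18x² − 29x − 2.
Step 7: lead(18x² − 29x − 2) ÷ lead(D) = 18x² ÷ 2x = 9x. Subtract (9x)·D = 18x² − 27x. Remainder: −2x − 2.
Step 8: lead(−2x − 2) ÷ lead(D) = −2x ÷ 2x = −1. Subtract (−1)·D = −2x + 3. Remainder: −5.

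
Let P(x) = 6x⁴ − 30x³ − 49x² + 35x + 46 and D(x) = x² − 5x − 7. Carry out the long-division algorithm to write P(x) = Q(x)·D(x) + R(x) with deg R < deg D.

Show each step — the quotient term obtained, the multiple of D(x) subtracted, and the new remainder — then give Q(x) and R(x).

Step 1: lead(6x⁴ − 30x³ − 49x² + 35x + 46) ÷ lead(D) = 6x⁴ ÷ x² = 6x². Subtract (6x²)·D = 6x⁴ − 30x³ − 42x². Remainder: −7x² + 35x + 46.
Step 2: lead(−7x² + 35x + 46) ÷ lead(D) = −7x² ÷ x² = −7. Subtract (−7)·D = −7x² + 35x + 49. Remainder: −3.

Q(x) = 6x² − 7; R(x) = −3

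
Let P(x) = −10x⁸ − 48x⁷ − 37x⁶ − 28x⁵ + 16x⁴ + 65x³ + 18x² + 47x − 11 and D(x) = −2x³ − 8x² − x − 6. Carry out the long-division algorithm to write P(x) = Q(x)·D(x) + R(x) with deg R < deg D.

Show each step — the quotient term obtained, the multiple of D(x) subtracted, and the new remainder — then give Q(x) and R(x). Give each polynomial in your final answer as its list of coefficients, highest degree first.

Q = [5, 4, 0, -3, -8, 1]; R = [-5]

Step 1: lead(−10x⁸ − 48x⁷ − 37x⁶ − 28x⁵ + 16x⁴ + 65x³ + 18x² + 47x − 11) ÷ lead(D) = −10x⁸ ÷ −2x³ = 5x⁵. Subtract (5x⁵)·D = −10x⁸ − 40x⁷ − 5x⁶ − 30x⁵. Remainder: −8x⁷ − 32x⁶ + 2x⁵ + 16x⁴ + 65x³ + 18x² + 47x − 11.
Step 2: lead(−8x⁷ − 32x⁶ + 2x⁵ + 16x⁴ + 65x³ + 18x² + 47x − 11) ÷ lead(D) = −8x⁷ ÷ −2x³ = 4x⁴. Subtract (4x⁴)·D = −8x⁷ − 32x⁶ − 4x⁵ − 24x⁴. Remainder: 6x⁵ + 40x⁴ + 65x³ + 18x² + 47x − 11.
Step 3: lead(6x⁵ + 40x⁴ + 65x³ + 18x² + 47x − 11) ÷ lead(D) = 6x⁵ ÷ −2x³ = −3x². Subtract (−3x²)·D = 6x⁵ + 24x⁴ + 3x³ + 18x². Remainder: 16x⁴ + 62x³ + 47x − 11.
Step 4: lead(16x⁴ + 62x³ + 47x − 11) ÷ lead(D) = 16x⁴ ÷ −2x³ = −8x. Subtract (−8x)·D = 16x⁴ + 64x³ + 8x² + 48x. Remainder: −2x³ − 8x² − x − 11.
Step 5: lead(−2x³ − 8x² − x − 11) ÷ lead(D) = −2x³ ÷ −2x³ = 1. Subtract (1)·D = −2x³ − 8x² − x − 6. Remainder: −5.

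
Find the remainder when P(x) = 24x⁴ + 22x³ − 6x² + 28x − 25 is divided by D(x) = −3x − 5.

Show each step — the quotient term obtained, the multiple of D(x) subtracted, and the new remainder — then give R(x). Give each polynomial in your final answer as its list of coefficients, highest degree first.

Step 1: lead(24x⁴ + 22x³ − 6x² + 28x − 25) ÷ lead(D) = 24x⁴ ÷ −3x = −8x³. Subtract (−8x³)·D = 24x⁴ + 40x³. Remainder: −18x³ − 6x² + 28x − 25.
Step 2: lead(−18x³ − 6x² + 28x − 25) ÷ lead(D) = −18x³ ÷ −3x = 6x². Subtract (6x²)·D = −18x³ − 30x². Remainder: 24x² + 28x − 25.
Step 3: lead(24x² + 28x − 25) ÷ lead(D) = 24x² ÷ −3x = −8x. Subtract (−8x)·D = 24x² + 40x. Remainder: −12x − 25.
Step 4: lead(−12x − 25) ÷ lead(D) = −12x ÷ −3x = 4. Subtract (4)·D = −12x − 20. Remainder: −5.

R = [-5]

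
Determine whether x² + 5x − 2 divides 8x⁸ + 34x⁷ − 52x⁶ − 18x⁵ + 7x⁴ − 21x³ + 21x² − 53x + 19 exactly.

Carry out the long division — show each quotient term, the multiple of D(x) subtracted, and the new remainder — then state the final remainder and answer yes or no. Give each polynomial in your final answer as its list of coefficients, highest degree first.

Step 1: lead(8x⁸ + 34x⁷ − 52x⁶ − 18x⁵ + 7x⁴ − 21x³ + 21x² − 53x + 19) ÷ lead(D) = 8x⁸ ÷ x² = 8x⁶. Subtract (8x⁶)·D = 8x⁸ + 40x⁷ − 16x⁶. Remainder: −6x⁷ − 36x⁶ − 18x⁵ + 7x⁴ − 21x³ + 21x² − 53x + 19.
Step 2: lead(−6x⁷ − 36x⁶ − 18x⁵ + 7x⁴ − 21x³ + 21x² − 53x + 19) ÷ lead(D) = −6x⁷ ÷ x² = −6x⁵. Subtract (−6x⁵)·D = −6x⁷ − 30x⁶ + 12x⁵. Remainder: −6x⁶ − 30x⁵ + 7x⁴ − 21x³ + 21x² − 53x + 19.
Step 3: lead(−6x⁶ − 30x⁵ + 7x⁴ − 21x³ + 21x² − 53x + 19) ÷ lead(D) = −6x⁶ ÷ x² = −6x⁴. Subtract (−6x⁴)·D = −6x⁶ − 30x⁵ + 12x⁴. Remainder: −5x⁴ − 21x³ + 21x² − 53x + 19.
Step 4: lead(−5x⁴ − 21x³ + 21x² − 53x + 19) ÷ lead(D) = −5x⁴ ÷ x² = −5x². Subtract (−5x²)·D = −5x⁴ − 25x³ + 10x². Remainder: 4x³ + 11x² − 53x + 19.
Step 5: lead(4x³ + 11x² − 53x + 19) ÷ lead(D) = 4x³ ÷ x² = 4x. Subtract (4x)·D = 4x³ + 20x² − 8x. Remainder: −9x² − 45x + 19.
Step 6: lead(−9x² − 45x + 19) ÷ lead(D) = −9x² ÷ x² = −9. Subtract (−9)·D = −9x² − 45x + 18. Remainder: 1.

R = [1], so D(x) is not a factor of P(x). no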